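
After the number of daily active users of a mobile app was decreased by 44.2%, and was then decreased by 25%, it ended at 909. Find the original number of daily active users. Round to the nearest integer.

2172

Undoing the 25% decrease: 909 ÷ 0.75 = 1212.
Undoing the 44.2% decrease: 1212 ÷ 0.558 ≈ 2172.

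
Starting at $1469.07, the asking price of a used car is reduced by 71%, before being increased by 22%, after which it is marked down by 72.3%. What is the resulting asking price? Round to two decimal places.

71% decrease: $1469.07 × 0.29 = $426.0303.
22% increase: $426.0303 × 1.22 = $519.756966.
72.3% decrease: $519.756966 × 0.277 = $143.972679582 ≈ $143.97.

$143.97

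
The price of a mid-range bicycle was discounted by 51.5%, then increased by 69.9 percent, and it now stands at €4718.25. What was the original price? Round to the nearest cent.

Undoing the 69.9% increase: €4718.25 ÷ 1.699 ≈ €2777.07475.
Undoing the 51.5% decrease: €2777.07475 ÷ 0.485 ≈ €5725.93.

€5725.93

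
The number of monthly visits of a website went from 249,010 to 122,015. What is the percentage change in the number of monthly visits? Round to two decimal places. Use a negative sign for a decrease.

Change: 122,015 − 249,010 = -126,995.
Relative to the original: -126,995 ÷ 249,010 ≈ -51.00%.

-51.00%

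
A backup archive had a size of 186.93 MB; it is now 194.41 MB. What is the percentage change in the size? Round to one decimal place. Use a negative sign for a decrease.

Change: 194.41 − 186.93 = 7.48.
Relative to the original: 7.48 ÷ 186.93 ≈ 4.0%.

4.0%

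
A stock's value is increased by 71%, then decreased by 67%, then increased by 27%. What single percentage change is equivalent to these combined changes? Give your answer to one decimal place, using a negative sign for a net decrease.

The combined multiplier is 1.71 × 0.33 × 1.27 = 0.716661.
That corresponds to a decrease of 28.3%.

-28.3%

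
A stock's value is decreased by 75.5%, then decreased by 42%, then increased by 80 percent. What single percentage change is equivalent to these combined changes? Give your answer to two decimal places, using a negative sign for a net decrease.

-74.42%

The combined multiplier is 0.245 × 0.58 × 1.8 = 0.25578.
That corresponds to a decrease of 74.42%.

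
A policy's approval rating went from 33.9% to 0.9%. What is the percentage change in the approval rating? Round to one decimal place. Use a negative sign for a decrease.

The change is 0.9 − 33.9 = -33.0 percentage points.
Relative to the original 33.9%, that is -33.0 ÷ 33.9 ≈ -97.3%.

-97.3%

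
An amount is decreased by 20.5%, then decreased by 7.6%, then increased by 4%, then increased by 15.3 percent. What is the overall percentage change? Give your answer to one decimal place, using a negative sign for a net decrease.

-11.9%

The combined multiplier is 0.795 × 0.924 × 1.04 × 1.153 = 0.8808495696.
That corresponds to a decrease of 11.9%.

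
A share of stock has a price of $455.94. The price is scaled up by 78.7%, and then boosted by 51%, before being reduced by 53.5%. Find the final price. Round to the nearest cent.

After the 78.7% increase: $455.94 × 1.787 = $814.76478.
Apply the 51% increase: $814.76478 × 1.51 = $1230.2948178.
After the 53.5% decrease: $1230.2948178 × 0.465 = $572.087090277 ≈ $572.09.

$572.09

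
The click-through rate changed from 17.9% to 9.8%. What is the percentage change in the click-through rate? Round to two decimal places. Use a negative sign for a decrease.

-45.25%

The change is 9.8 − 17.9 = -8.1 percentage points.
Relative to the original 17.9%, that is -8.1 ÷ 17.9 ≈ -45.25%.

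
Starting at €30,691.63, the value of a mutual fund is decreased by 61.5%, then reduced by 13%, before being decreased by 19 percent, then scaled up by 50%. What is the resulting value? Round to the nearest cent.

€12,490.40

Each change multiplies by a factor: 0.385 × 0.87 × 0.81 × 1.5 = 0.40696425.
€30,691.63 × 0.40696425 = €12490.3961842275 ≈ €12,490.40.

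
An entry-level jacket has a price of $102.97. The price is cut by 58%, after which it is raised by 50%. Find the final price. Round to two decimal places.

$64.87

Each change multiplies by a factor: 0.42 × 1.5 = 0.63.
$102.97 × 0.63 = $64.8711 ≈ $64.87.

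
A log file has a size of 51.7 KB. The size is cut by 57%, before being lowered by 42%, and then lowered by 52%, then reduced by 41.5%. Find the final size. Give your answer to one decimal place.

3.6 KB

Each change multiplies by a factor: 0.43 × 0.58 × 0.48 × 0.585 = 0.07003152.
51.7 × 0.07003152 = 3.620629584 ≈ 3.6.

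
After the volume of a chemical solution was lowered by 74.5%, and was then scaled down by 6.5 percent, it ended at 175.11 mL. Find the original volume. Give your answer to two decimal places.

The overall multiplier applied was 0.255 × 0.935 = 0.238425.
So the original volume was 175.11 ÷ 0.238425 ≈ 734.44 mL.

734.44 mL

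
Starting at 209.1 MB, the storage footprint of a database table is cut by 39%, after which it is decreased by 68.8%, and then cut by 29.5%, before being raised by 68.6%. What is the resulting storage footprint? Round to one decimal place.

Each change multiplies by a factor: 0.61 × 0.312 × 0.705 × 1.686 = 0.2262200616.
209.1 × 0.2262200616 = 47.30261488056 ≈ 47.3.

47.3 MB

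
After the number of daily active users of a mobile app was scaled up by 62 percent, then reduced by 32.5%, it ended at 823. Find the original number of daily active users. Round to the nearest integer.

Undoing the 32.5% decrease: 823 ÷ 0.675 ≈ 1219.259259.
Undoing the 62% increase: 1219.259259 ÷ 1.62 ≈ 753.

753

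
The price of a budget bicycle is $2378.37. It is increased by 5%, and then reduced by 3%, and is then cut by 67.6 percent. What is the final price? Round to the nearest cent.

$784.85

5% increase: $2378.37 × 1.05 = $2497.2885.
Apply the 3% decrease: $2497.2885 × 0.97 = $2422.369845.
After the 67.6% decrease: $2422.369845 × 0.324 = $784.84782978 ≈ $784.85.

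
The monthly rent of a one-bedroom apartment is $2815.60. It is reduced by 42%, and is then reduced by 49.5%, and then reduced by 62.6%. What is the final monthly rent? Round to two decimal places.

$308.43

42% decrease: $2815.60 × 0.58 = $1633.048.
49.5% decrease: $1633.048 × 0.505 = $824.68924.
After the 62.6% decrease: $824.68924 × 0.374 = $308.43377576 ≈ $308.43.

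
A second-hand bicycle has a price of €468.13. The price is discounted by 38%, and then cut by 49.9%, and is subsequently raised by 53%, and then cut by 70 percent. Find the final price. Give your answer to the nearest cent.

Each change multiplies by a factor: 0.62 × 0.501 × 1.53 × 0.3 = 0.14257458.
€468.13 × 0.14257458 = €66.7434381354 ≈ €66.74.

€66.74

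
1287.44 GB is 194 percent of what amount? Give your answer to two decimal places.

663.63 GB

1287.44 GB ÷ 1.94 ≈ 663.63 GB.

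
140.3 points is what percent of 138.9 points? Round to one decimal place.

101.0%

140.3 points ÷ 138.9 points ≈ 101.0%.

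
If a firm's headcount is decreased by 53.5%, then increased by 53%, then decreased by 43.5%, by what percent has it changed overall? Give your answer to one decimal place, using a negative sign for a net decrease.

The combined multiplier is 0.465 × 1.53 × 0.565 = 0.40196925.
That corresponds to a decrease of 59.8%.

-59.8%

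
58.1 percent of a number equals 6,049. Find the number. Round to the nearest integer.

6,049 ÷ 0.581 ≈ 10,411.

10,411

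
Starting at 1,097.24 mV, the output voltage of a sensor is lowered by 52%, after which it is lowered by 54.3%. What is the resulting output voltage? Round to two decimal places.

52% decrease: 1,097.24 × 0.48 = 526.6752.
After the 54.3% decrease: 526.6752 × 0.457 = 240.6905664 ≈ 240.69.

240.69 mV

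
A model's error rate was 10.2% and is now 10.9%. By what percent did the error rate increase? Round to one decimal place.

6.9%

The change is 10.9 − 10.2 = 0.7 percentage points.
Relative to the original 10.2%, that is 0.7 ÷ 10.2 ≈ 6.9%.
So the error rate rose by 6.9%.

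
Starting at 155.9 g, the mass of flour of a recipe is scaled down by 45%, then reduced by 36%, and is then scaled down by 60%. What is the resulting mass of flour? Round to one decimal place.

Each change multiplies by a factor: 0.55 × 0.64 × 0.4 = 0.1408.
155.9 × 0.1408 = 21.95072 ≈ 22.0.

22.0 g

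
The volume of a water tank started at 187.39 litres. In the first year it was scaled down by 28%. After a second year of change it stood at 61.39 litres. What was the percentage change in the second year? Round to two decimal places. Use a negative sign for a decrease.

-54.50%

After the first year: 187.39 × 0.72 = 134.9208.
Second-year multiplier: 61.39 ÷ 134.9208 ≈ 0.455008.
That is a change of -54.50%.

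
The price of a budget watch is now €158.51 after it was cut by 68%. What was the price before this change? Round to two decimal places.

The overall multiplier applied was 0.32.
So the original price was €158.51 ÷ 0.32 ≈ €495.34.

€495.34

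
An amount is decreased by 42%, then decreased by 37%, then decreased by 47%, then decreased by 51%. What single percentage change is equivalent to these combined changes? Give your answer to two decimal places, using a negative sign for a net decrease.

A 42% decrease multiplies by 0.58.
Then a 37% decrease: 0.58 × 0.63 = 0.3654.
Then a 47% decrease: 0.3654 × 0.53 = 0.193662.
Then a 51% decrease: 0.193662 × 0.49 = 0.09489438.
Overall factor 0.09489438, i.e. -90.51%.

-90.51%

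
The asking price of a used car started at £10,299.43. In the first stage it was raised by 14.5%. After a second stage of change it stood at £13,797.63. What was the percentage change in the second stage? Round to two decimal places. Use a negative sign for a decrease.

17.00%

After the first stage: £10,299.43 × 1.145 = £11792.84735.
Second-stage multiplier: £13,797.63 ÷ £11792.84735 ≈ 1.17.
That is a change of 17.00%.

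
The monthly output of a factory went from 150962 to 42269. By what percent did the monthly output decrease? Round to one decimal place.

72.0%

Change: 42269 − 150962 = -108693.
Relative to the original: -108693 ÷ 150962 ≈ -72.0%.
So the monthly output decreased by 72.0%.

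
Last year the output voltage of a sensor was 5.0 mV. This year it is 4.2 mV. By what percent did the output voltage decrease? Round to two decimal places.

16.00%

Change: 4.2 − 5.0 = -0.8.
Relative to the original: -0.8 ÷ 5.0 = -16.00%.
So the output voltage decreased by 16.00%.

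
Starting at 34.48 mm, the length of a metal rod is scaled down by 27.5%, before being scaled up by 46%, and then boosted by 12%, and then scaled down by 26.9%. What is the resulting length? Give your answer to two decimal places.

29.88 mm

Apply the 27.5% decrease: 34.48 × 0.725 = 24.998.
After the 46% increase: 24.998 × 1.46 = 36.49708.
After the 12% increase: 36.49708 × 1.12 = 40.8767296.
Apply the 26.9% decrease: 40.8767296 × 0.731 = 29.8808893376 ≈ 29.88.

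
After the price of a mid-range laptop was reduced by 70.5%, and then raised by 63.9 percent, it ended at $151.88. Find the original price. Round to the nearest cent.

The overall multiplier applied was 0.295 × 1.639 = 0.483505.
So the original price was $151.88 ÷ 0.483505 ≈ $314.12.

$314.12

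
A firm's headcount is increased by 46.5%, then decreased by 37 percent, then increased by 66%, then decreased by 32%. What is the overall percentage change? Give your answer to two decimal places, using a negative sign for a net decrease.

4.18%

A 46.5% increase multiplies by 1.465.
Then a 37% decrease: 1.465 × 0.63 = 0.92295.
Then a 66% increase: 0.92295 × 1.66 = 1.532097.
Then a 32% decrease: 1.532097 × 0.68 = 1.04182596.
Overall factor 1.04182596, i.e. 4.18%.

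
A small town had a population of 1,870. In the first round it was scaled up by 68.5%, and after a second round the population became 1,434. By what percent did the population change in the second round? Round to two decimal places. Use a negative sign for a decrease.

-54.49%

After the first round: 1,870 × 1.685 = 3150.95.
Second-round multiplier: 1,434 ÷ 3150.95 ≈ 0.455101.
That is a change of -54.49%.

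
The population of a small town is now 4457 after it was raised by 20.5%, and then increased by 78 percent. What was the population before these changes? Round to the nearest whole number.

Undoing the 78% increase: 4457 ÷ 1.78 ≈ 2503.932584.
Undoing the 20.5% increase: 2503.932584 ÷ 1.205 ≈ 2078.

2078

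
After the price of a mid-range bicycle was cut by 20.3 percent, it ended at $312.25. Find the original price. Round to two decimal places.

The overall multiplier applied was 0.797.
So the original price was $312.25 ÷ 0.797 ≈ $391.78.

$391.78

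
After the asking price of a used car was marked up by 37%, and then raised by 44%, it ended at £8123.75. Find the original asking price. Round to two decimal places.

£4117.88

Undoing the 44% increase: £8123.75 ÷ 1.44 ≈ £5641.493056.
Undoing the 37% increase: £5641.493056 ÷ 1.37 ≈ £4117.88.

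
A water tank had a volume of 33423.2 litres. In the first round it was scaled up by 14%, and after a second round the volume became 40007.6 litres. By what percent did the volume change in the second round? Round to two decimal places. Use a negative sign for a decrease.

5.00%

After the first round: 33423.2 × 1.14 = 38102.448.
Second-round multiplier: 40007.6 ÷ 38102.448 ≈ 1.050001.
That is a change of 5.00%.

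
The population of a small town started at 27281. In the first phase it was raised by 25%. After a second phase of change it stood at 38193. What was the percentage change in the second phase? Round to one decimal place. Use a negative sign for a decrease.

12.0%

After the first phase: 27281 × 1.25 = 34101.25.
Second-phase multiplier: 38193 ÷ 34101.25 ≈ 1.11999.
That is a change of 12.0%.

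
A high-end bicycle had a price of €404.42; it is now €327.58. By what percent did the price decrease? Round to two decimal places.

19.00%

Change: €327.58 − €404.42 = -€76.84.
Relative to the original: -€76.84 ÷ €404.42 ≈ -19.00%.
So the price decreased by 19.00%.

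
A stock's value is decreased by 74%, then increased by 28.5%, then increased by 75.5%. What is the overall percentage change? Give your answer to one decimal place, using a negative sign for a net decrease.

-41.4%

A 74% decrease multiplies by 0.26.
Then a 28.5% increase: 0.26 × 1.285 = 0.3341.
Then a 75.5% increase: 0.3341 × 1.755 = 0.5863455.
Overall factor 0.5863455, i.e. -41.4%.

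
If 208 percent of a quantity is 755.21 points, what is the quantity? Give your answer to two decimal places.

755.21 points ÷ 2.08 ≈ 363.08 points.

363.08 points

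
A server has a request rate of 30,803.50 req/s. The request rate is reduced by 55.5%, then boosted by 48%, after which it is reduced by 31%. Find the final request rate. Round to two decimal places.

Each change multiplies by a factor: 0.445 × 1.48 × 0.69 = 0.454434.
30,803.50 × 0.454434 = 13998.157719 ≈ 13,998.16.

13,998.16 req/s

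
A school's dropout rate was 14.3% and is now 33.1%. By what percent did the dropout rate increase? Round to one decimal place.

131.5%

The change is 33.1 − 14.3 = 18.8 percentage points.
Relative to the original 14.3%, that is 18.8 ÷ 14.3 ≈ 131.5%.
So the dropout rate rose by 131.5%.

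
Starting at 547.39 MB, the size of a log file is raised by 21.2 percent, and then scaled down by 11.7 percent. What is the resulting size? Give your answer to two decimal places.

After the 21.2% increase: 547.39 × 1.212 = 663.43668.
After the 11.7% decrease: 663.43668 × 0.883 = 585.81458844 ≈ 585.81.

585.81 MB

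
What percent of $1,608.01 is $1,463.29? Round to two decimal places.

$1,463.29 ÷ $1,608.01 ≈ 91.00%.

91.00%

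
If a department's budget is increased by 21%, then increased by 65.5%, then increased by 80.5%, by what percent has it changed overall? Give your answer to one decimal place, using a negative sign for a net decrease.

261.5%

The combined multiplier is 1.21 × 1.655 × 1.805 = 3.61460275.
That corresponds to an increase of 261.5%.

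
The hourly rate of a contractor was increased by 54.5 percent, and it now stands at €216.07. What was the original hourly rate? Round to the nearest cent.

The overall multiplier applied was 1.545.
So the original hourly rate was €216.07 ÷ 1.545 ≈ €139.85.

€139.85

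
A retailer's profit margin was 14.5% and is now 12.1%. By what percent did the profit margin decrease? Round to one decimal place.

16.6%

The change is 12.1 − 14.5 = -2.4 percentage points.
Relative to the original 14.5%, that is -2.4 ÷ 14.5 ≈ -16.6%.
So the profit margin fell by 16.6%.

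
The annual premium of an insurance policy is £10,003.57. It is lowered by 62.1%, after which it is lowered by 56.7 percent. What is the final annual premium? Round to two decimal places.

£1,641.66

Each change multiplies by a factor: 0.379 × 0.433 = 0.164107.
£10,003.57 × 0.164107 = £1641.65586199 ≈ £1,641.66.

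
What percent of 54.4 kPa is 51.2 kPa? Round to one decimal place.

51.2 kPa ÷ 54.4 kPa ≈ 94.1%.

94.1%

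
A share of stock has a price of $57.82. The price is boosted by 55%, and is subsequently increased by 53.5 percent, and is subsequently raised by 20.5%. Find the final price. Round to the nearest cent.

Apply the 55% increase: $57.82 × 1.55 = $89.621.
53.5% increase: $89.621 × 1.535 = $137.568235.
After the 20.5% increase: $137.568235 × 1.205 = $165.769723175 ≈ $165.77.

$165.77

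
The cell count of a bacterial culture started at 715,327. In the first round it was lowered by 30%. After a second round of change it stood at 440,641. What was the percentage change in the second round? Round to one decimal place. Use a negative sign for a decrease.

After the first round: 715,327 × 0.7 = 500728.9.
Second-round multiplier: 440,641 ÷ 500728.9 ≈ 0.88.
That is a change of -12.0%.

-12.0%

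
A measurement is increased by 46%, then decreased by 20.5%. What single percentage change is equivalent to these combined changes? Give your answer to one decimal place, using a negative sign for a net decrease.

A 46% increase multiplies by 1.46.
Then a 20.5% decrease: 1.46 × 0.795 = 1.1607.
Overall factor 1.1607, i.e. 16.1%.

16.1%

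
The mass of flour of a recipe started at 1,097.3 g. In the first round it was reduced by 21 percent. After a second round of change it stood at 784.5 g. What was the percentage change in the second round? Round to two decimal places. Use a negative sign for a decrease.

After the first round: 1,097.3 × 0.79 = 866.867.
Second-round multiplier: 784.5 ÷ 866.867 ≈ 0.904983.
That is a change of -9.50%.

-9.50%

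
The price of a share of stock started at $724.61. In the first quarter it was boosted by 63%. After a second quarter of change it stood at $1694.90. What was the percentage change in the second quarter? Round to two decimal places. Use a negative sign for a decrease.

43.50%

After the first quarter: $724.61 × 1.63 = $1181.1143.
Second-quarter multiplier: $1694.90 ÷ $1181.1143 ≈ 1.435001.
That is a change of 43.50%.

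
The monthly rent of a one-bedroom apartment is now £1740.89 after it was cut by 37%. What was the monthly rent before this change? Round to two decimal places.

£2763.32

The overall multiplier applied was 0.63.
So the original monthly rent was £1740.89 ÷ 0.63 ≈ £2763.32.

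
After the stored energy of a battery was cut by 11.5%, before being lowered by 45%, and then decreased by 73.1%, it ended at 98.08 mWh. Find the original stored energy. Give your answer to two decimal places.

The overall multiplier applied was 0.885 × 0.55 × 0.269 = 0.13093575.
So the original stored energy was 98.08 ÷ 0.13093575 ≈ 749.07 mWh.

749.07 mWh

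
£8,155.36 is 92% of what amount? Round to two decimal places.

£8,864.52

£8,155.36 ÷ 0.92 ≈ £8,864.52.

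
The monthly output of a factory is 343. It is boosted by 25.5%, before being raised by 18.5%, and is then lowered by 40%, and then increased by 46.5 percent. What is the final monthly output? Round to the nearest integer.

448

Each change multiplies by a factor: 1.255 × 1.185 × 0.6 × 1.465 = 1.307226825.
343 × 1.307226825 = 448.378800975 ≈ 448.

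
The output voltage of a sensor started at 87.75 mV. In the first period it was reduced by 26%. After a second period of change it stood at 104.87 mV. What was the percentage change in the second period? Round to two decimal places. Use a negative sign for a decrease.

61.50%

After the first period: 87.75 × 0.74 = 64.935.
Second-period multiplier: 104.87 ÷ 64.935 ≈ 1.615.
That is a change of 61.50%.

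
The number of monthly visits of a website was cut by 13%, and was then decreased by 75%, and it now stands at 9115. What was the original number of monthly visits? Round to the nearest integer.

Undoing the 75% decrease: 9115 ÷ 0.25 = 36460.
Undoing the 13% decrease: 36460 ÷ 0.87 ≈ 41908.

41908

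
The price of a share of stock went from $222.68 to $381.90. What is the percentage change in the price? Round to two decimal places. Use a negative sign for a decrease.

71.50%

Change: $381.90 − $222.68 = $159.22.
Relative to the original: $159.22 ÷ $222.68 ≈ 71.50%.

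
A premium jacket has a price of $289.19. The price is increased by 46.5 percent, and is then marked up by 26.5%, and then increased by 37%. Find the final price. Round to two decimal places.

After the 46.5% increase: $289.19 × 1.465 = $423.66335.
After the 26.5% increase: $423.66335 × 1.265 = $535.93413775.
After the 37% increase: $535.93413775 × 1.37 = $734.2297687175 ≈ $734.23.

$734.23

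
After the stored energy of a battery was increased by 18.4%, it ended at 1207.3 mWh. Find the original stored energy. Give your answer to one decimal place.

1019.7 mWh

The overall multiplier applied was 1.184.
So the original stored energy was 1207.3 ÷ 1.184 ≈ 1019.7 mWh.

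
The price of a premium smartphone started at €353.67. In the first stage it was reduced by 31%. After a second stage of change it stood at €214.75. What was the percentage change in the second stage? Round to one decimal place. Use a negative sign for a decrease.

After the first stage: €353.67 × 0.69 = €244.0323.
Second-stage multiplier: €214.75 ÷ €244.0323 ≈ 0.88001.
That is a change of -12.0%.

-12.0%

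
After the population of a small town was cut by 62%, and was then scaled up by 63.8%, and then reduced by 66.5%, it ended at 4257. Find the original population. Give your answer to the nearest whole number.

The overall multiplier applied was 0.38 × 1.638 × 0.335 = 0.2085174.
So the original population was 4257 ÷ 0.2085174 ≈ 20416.

20416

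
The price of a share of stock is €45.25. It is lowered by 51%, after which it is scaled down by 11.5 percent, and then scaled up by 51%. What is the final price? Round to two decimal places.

€29.63

Each change multiplies by a factor: 0.49 × 0.885 × 1.51 = 0.6548115.
€45.25 × 0.6548115 = €29.630220375 ≈ €29.63.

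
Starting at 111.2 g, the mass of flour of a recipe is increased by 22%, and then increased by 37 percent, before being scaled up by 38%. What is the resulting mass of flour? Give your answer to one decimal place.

256.5 g

Each change multiplies by a factor: 1.22 × 1.37 × 1.38 = 2.306532.
111.2 × 2.306532 = 256.4863584 ≈ 256.5.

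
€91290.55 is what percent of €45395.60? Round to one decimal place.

201.1%

€91290.55 ÷ €45395.60 ≈ 201.1%.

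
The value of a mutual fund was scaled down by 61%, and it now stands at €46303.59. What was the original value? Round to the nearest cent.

€118727.15

The overall multiplier applied was 0.39.
So the original value was €46303.59 ÷ 0.39 ≈ €118727.15.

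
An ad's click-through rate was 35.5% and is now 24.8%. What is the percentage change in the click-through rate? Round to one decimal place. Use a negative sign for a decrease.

The change is 24.8 − 35.5 = -10.7 percentage points.
Relative to the original 35.5%, that is -10.7 ÷ 35.5 ≈ -30.1%.

-30.1%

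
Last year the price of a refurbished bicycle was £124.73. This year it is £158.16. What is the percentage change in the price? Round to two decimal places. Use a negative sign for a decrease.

Change: £158.16 − £124.73 = £33.43.
Relative to the original: £33.43 ÷ £124.73 ≈ 26.80%.

26.80%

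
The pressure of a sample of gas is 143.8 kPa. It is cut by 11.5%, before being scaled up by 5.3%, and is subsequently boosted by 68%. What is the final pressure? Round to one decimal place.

Apply the 11.5% decrease: 143.8 × 0.885 = 127.263.
5.3% increase: 127.263 × 1.053 = 134.007939.
After the 68% increase: 134.007939 × 1.68 = 225.13333752 ≈ 225.1.

225.1 kPa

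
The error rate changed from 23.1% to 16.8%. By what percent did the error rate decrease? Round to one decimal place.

27.3%

The change is 16.8 − 23.1 = -6.3 percentage points.
Relative to the original 23.1%, that is -6.3 ÷ 23.1 ≈ -27.3%.
So the error rate fell by 27.3%.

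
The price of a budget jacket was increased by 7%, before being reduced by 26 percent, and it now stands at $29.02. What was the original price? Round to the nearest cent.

$36.65

The overall multiplier applied was 1.07 × 0.74 = 0.7918.
So the original price was $29.02 ÷ 0.7918 ≈ $36.65.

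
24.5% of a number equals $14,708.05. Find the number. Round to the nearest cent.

$60,032.86

$14,708.05 ÷ 0.245 ≈ $60,032.86.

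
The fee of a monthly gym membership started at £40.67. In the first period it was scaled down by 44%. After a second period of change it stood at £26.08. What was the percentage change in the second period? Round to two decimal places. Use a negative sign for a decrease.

After the first period: £40.67 × 0.56 = £22.7752.
Second-period multiplier: £26.08 ÷ £22.7752 ≈ 1.145105.
That is a change of 14.51%.

14.51%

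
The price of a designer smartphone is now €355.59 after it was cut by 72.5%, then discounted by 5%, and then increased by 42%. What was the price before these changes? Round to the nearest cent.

€958.53

The overall multiplier applied was 0.275 × 0.95 × 1.42 = 0.370975.
So the original price was €355.59 ÷ 0.370975 ≈ €958.53.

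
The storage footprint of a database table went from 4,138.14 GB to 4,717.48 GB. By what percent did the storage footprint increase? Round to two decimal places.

Change: 4,717.48 − 4,138.14 = 579.34.
Relative to the original: 579.34 ÷ 4,138.14 ≈ 14.00%.
So the storage footprint increased by 14.00%.

14.00%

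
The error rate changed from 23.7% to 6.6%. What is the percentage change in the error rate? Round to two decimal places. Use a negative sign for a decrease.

The change is 6.6 − 23.7 = -17.1 percentage points.
Relative to the original 23.7%, that is -17.1 ÷ 23.7 ≈ -72.15%.

-72.15%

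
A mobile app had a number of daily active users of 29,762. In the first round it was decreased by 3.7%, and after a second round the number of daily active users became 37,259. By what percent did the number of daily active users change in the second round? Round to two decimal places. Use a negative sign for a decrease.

30.00%

After the first round: 29,762 × 0.963 = 28660.806.
Second-round multiplier: 37,259 ÷ 28660.806 ≈ 1.299998.
That is a change of 30.00%.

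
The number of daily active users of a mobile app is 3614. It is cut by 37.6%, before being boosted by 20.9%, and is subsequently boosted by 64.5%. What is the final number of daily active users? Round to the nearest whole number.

4485

Each change multiplies by a factor: 0.624 × 1.209 × 1.645 = 1.24101432.
3614 × 1.24101432 = 4485.02575248 ≈ 4485.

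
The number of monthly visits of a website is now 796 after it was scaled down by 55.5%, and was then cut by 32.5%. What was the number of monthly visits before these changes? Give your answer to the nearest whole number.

2650

The overall multiplier applied was 0.445 × 0.675 = 0.300375.
So the original number of monthly visits was 796 ÷ 0.300375 ≈ 2650.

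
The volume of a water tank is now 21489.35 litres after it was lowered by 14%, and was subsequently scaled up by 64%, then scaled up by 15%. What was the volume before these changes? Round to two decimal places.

The overall multiplier applied was 0.86 × 1.64 × 1.15 = 1.62196.
So the original volume was 21489.35 ÷ 1.62196 ≈ 13249.00 litres.

13249.00 litres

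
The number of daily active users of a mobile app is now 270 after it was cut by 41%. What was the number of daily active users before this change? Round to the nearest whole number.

The overall multiplier applied was 0.59.
So the original number of daily active users was 270 ÷ 0.59 ≈ 458.

458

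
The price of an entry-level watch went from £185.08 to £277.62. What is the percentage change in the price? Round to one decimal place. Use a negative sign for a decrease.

50.0%

Change: £277.62 − £185.08 = £92.54.
Relative to the original: £92.54 ÷ £185.08 = 50.0%.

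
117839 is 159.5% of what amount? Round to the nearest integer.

73880

117839 ÷ 1.595 ≈ 73880.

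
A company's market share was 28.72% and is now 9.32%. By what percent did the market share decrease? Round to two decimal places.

The change is 9.32 − 28.72 = -19.40 percentage points.
Relative to the original 28.72%, that is -19.40 ÷ 28.72 ≈ -67.55%.
So the market share fell by 67.55%.

67.55%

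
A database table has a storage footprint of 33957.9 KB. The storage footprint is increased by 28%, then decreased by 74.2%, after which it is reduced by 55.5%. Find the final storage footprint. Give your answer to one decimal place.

4990.3 KB

Each change multiplies by a factor: 1.28 × 0.258 × 0.445 = 0.1469568.
33957.9 × 0.1469568 = 4990.34431872 ≈ 4990.3.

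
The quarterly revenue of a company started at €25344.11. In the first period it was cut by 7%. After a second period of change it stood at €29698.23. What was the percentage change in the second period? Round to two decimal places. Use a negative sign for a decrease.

After the first period: €25344.11 × 0.93 = €23570.0223.
Second-period multiplier: €29698.23 ÷ €23570.0223 ≈ 1.26.
That is a change of 26.00%.

26.00%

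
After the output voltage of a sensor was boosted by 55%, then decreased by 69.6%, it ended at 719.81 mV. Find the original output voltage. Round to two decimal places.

Undoing the 69.6% decrease: 719.81 ÷ 0.304 ≈ 2367.796053.
Undoing the 55% increase: 2367.796053 ÷ 1.55 ≈ 1,527.61 mV.

1,527.61 mV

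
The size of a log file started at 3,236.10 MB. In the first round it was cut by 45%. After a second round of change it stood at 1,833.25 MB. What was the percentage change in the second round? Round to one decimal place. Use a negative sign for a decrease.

3.0%

After the first round: 3,236.10 × 0.55 = 1779.855.
Second-round multiplier: 1,833.25 ÷ 1779.855 ≈ 1.03.
That is a change of 3.0%.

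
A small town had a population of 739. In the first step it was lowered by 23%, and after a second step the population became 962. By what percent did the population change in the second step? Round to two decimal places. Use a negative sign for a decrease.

After the first step: 739 × 0.77 = 569.03.
Second-step multiplier: 962 ÷ 569.03 ≈ 1.690596.
That is a change of 69.06%.

69.06%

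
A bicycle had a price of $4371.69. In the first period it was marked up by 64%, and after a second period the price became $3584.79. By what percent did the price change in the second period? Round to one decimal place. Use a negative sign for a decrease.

-50.0%

After the first period: $4371.69 × 1.64 = $7169.5716.
Second-period multiplier: $3584.79 ÷ $7169.5716 ≈ 0.5.
That is a change of -50.0%.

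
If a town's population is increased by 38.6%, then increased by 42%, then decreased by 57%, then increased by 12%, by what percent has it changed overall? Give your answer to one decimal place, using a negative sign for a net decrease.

The combined multiplier is 1.386 × 1.42 × 0.43 × 1.12 = 0.947846592.
That corresponds to a decrease of 5.2%.

-5.2%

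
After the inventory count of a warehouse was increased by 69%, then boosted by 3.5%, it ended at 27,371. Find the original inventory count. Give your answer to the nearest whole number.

Undoing the 3.5% increase: 27,371 ÷ 1.035 ≈ 26445.410628.
Undoing the 69% increase: 26445.410628 ÷ 1.69 ≈ 15,648.

15,648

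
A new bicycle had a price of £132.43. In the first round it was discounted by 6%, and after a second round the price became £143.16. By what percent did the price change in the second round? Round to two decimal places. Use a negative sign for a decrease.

After the first round: £132.43 × 0.94 = £124.4842.
Second-round multiplier: £143.16 ÷ £124.4842 ≈ 1.150025.
That is a change of 15.00%.

15.00%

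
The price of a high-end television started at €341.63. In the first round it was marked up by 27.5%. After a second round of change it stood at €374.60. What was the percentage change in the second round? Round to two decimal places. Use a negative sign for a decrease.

After the first round: €341.63 × 1.275 = €435.57825.
Second-round multiplier: €374.60 ÷ €435.57825 ≈ 0.860006.
That is a change of -14.00%.

-14.00%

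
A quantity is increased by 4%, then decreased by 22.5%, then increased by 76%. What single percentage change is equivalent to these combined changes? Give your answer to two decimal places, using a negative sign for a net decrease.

41.86%

A 4% increase multiplies by 1.04.
Then a 22.5% decrease: 1.04 × 0.775 = 0.806.
Then a 76% increase: 0.806 × 1.76 = 1.41856.
Overall factor 1.41856, i.e. 41.86%.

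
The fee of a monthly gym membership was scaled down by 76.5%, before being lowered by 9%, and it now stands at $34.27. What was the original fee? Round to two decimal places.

$160.25

Undoing the 9% decrease: $34.27 ÷ 0.91 ≈ $37.659341.
Undoing the 76.5% decrease: $37.659341 ÷ 0.235 ≈ $160.25.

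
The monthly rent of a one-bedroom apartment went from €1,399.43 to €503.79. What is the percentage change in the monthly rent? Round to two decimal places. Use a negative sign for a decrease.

Change: €503.79 − €1,399.43 = -€895.64.
Relative to the original: -€895.64 ÷ €1,399.43 ≈ -64.00%.

-64.00%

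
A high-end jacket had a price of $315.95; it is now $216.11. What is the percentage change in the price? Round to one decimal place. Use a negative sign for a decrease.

Change: $216.11 − $315.95 = -$99.84.
Relative to the original: -$99.84 ÷ $315.95 ≈ -31.6%.

-31.6%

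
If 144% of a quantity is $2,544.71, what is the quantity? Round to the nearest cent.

$2,544.71 ÷ 1.44 ≈ $1,767.16.

$1,767.16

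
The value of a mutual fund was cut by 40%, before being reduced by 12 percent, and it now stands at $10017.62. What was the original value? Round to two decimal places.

$18972.77

The overall multiplier applied was 0.6 × 0.88 = 0.528.
So the original value was $10017.62 ÷ 0.528 ≈ $18972.77.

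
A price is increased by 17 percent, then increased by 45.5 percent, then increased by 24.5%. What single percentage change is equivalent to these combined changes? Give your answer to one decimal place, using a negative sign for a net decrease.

A 17% increase multiplies by 1.17.
Then a 45.5% increase: 1.17 × 1.455 = 1.70235.
Then a 24.5% increase: 1.70235 × 1.245 = 2.11942575.
Overall factor 2.11942575, i.e. 111.9%.

111.9%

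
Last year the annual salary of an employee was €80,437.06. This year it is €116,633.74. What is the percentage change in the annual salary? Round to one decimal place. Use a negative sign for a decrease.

45.0%

Change: €116,633.74 − €80,437.06 = €36,196.68.
Relative to the original: €36,196.68 ÷ €80,437.06 ≈ 45.0%.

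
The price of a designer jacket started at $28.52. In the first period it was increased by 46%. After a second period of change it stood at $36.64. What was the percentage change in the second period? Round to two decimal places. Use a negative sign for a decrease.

-12.01%

After the first period: $28.52 × 1.46 = $41.6392.
Second-period multiplier: $36.64 ÷ $41.6392 ≈ 0.87994.
That is a change of -12.01%.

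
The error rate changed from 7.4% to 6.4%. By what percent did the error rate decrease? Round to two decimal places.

The change is 6.4 − 7.4 = -1.0 percentage points.
Relative to the original 7.4%, that is -1.0 ÷ 7.4 ≈ -13.51%.
So the error rate fell by 13.51%.

13.51%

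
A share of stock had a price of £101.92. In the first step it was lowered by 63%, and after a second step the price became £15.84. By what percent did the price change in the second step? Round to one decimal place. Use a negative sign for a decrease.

-58.0%

After the first step: £101.92 × 0.37 = £37.7104.
Second-step multiplier: £15.84 ÷ £37.7104 ≈ 0.42004.
That is a change of -58.0%.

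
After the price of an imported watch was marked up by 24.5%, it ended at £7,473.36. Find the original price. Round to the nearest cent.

The overall multiplier applied was 1.245.
So the original price was £7,473.36 ÷ 1.245 ≈ £6,002.70.

£6,002.70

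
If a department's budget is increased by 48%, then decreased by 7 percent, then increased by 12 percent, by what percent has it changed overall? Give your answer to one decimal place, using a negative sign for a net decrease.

54.2%

A 48% increase multiplies by 1.48.
Then a 7% decrease: 1.48 × 0.93 = 1.3764.
Then a 12% increase: 1.3764 × 1.12 = 1.541568.
Overall factor 1.541568, i.e. 54.2%.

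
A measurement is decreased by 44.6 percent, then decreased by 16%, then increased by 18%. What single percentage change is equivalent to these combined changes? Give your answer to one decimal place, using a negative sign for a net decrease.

-45.1%

The combined multiplier is 0.554 × 0.84 × 1.18 = 0.5491248.
That corresponds to a decrease of 45.1%.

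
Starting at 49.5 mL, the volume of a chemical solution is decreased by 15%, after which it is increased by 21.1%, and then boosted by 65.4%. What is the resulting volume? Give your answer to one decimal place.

84.3 mL

Apply the 15% decrease: 49.5 × 0.85 = 42.075.
After the 21.1% increase: 42.075 × 1.211 = 50.952825.
Apply the 65.4% increase: 50.952825 × 1.654 = 84.27597255 ≈ 84.3.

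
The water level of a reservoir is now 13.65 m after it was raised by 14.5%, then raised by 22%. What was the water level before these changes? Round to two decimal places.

The overall multiplier applied was 1.145 × 1.22 = 1.3969.
So the original water level was 13.65 ÷ 1.3969 ≈ 9.77 m.

9.77 m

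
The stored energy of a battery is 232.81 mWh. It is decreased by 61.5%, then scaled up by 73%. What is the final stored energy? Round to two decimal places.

61.5% decrease: 232.81 × 0.385 = 89.63185.
After the 73% increase: 89.63185 × 1.73 = 155.0631005 ≈ 155.06.

155.06 mWh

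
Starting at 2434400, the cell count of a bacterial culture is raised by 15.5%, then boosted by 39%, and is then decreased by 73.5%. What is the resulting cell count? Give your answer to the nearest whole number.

15.5% increase: 2434400 × 1.155 = 2811732.
39% increase: 2811732 × 1.39 = 3908307.48.
73.5% decrease: 3908307.48 × 0.265 = 1035701.4822 ≈ 1035701.

1035701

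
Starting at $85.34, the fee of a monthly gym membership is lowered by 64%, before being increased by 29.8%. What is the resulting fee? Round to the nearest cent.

64% decrease: $85.34 × 0.36 = $30.7224.
29.8% increase: $30.7224 × 1.298 = $39.8776752 ≈ $39.88.

$39.88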